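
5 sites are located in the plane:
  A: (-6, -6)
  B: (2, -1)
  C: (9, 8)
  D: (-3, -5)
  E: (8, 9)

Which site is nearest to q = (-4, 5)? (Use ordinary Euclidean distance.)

Squared Euclidean distances:
|qA|² = (-4−(-6))² + (5−(-6))² = 4 + 121 = 125
|qB|² = (-4−2)² + (5−(-1))² = 36 + 36 = 72
|qC|² = (-4−9)² + (5−8)² = 169 + 9 = 178
|qD|² = (-4−(-3))² + (5−(-5))² = 1 + 100 = 101
|qE|² = (-4−8)² + (5−9)² = 144 + 16 = 160
B is nearest.

B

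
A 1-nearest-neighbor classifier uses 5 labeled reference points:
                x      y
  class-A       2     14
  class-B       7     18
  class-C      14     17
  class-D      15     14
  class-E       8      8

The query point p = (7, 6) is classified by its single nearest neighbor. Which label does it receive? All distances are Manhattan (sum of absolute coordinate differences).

d(p, class-A) = |7−2| + |6−14| = 5 + 8 = 13
d(p, class-B) = |7−7| + |6−18| = 0 + 12 = 12
d(p, class-C) = |7−14| + |6−17| = 7 + 11 = 18
d(p, class-D) = |7−15| + |6−14| = 8 + 8 = 16
d(p, class-E) = |7−8| + |6−8| = 1 + 2 = 3
class-E is nearest.

class-E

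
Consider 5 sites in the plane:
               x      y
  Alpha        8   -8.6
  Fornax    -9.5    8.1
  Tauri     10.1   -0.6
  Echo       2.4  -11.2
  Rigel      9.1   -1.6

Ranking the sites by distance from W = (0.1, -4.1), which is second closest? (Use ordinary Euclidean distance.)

Since √ is increasing, it suffices to compare squared distances:
d²(W, Alpha) = (0.1−8)² + (-4.1−(-8.6))² = 62.41 + 20.25 = 82.66
d²(W, Fornax) = (0.1−(-9.5))² + (-4.1−8.1)² = 92.16 + 148.84 = 241
d²(W, Tauri) = (0.1−10.1)² + (-4.1−(-0.6))² = 100 + 12.25 = 112.25
d²(W, Echo) = (0.1−2.4)² + (-4.1−(-11.2))² = 5.29 + 50.41 = 55.7
d²(W, Rigel) = (0.1−9.1)² + (-4.1−(-1.6))² = 81 + 6.25 = 87.25
Sorted ascending: Echo, Alpha, Rigel, … — the second-nearest is Alpha.

Alpha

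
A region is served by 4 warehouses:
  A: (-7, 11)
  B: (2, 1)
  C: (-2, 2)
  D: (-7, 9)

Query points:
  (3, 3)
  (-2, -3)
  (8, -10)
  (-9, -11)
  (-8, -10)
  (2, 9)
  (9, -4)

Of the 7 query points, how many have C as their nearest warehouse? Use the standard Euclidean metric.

(3, 3) — d² to each: A:164, B:5, C:26, D:136 → nearest is B
(-2, -3) — d² to each: A:221, B:32, C:25, D:169 → nearest is C
(8, -10) — d² to each: A:666, B:157, C:244, D:586 → nearest is B
(-9, -11) — d² to each: A:488, B:265, C:218, D:404 → nearest is C
(-8, -10) — d² to each: A:442, B:221, C:180, D:362 → nearest is C
(2, 9) — d² to each: A:85, B:64, C:65, D:81 → nearest is B
(9, -4) — d² to each: A:481, B:74, C:157, D:425 → nearest is B
3 of the 7 points have C as nearest.

3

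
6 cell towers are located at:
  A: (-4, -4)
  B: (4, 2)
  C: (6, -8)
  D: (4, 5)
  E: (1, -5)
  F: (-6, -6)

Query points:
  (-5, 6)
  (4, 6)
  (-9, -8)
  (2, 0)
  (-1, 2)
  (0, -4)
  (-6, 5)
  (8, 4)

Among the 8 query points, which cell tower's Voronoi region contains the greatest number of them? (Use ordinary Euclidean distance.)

D

(-5, 6) — d² to each: A:101, B:97, C:317, D:82, E:157, F:145 → nearest is D
(4, 6) — d² to each: A:164, B:16, C:200, D:1, E:130, F:244 → nearest is D
(-9, -8) — d² to each: A:41, B:269, C:225, D:338, E:109, F:13 → nearest is F
(2, 0) — d² to each: A:52, B:8, C:80, D:29, E:26, F:100 → nearest is B
(-1, 2) — d² to each: A:45, B:25, C:149, D:34, E:53, F:89 → nearest is B
(0, -4) — d² to each: A:16, B:52, C:52, D:97, E:2, F:40 → nearest is E
(-6, 5) — d² to each: A:85, B:109, C:313, D:100, E:149, F:121 → nearest is A
(8, 4) — d² to each: A:208, B:20, C:148, D:17, E:130, F:296 → nearest is D
Tally — A:1, B:2, D:3, E:1, F:1. D captures the most (3).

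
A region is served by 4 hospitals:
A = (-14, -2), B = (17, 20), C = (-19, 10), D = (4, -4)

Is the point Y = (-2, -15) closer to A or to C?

Compare squared distances:
|YA|² = (-2−(-14))² + (-15−(-2))² = 144 + 169 = 313
|YC|² = (-2−(-19))² + (-15−10)² = 289 + 625 = 914
313 < 914, so A is closer.

A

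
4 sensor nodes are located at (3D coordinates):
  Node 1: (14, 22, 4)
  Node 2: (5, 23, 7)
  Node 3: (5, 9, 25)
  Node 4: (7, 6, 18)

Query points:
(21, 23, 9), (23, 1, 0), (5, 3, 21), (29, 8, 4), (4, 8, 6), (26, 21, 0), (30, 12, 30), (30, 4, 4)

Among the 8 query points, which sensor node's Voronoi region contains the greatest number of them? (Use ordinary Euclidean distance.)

Node 1

(21, 23, 9) — d² to each: Node 1:75, Node 2:260, Node 3:708, Node 4:566 → nearest is Node 1
(23, 1, 0) — d² to each: Node 1:538, Node 2:857, Node 3:1013, Node 4:605 → nearest is Node 1
(5, 3, 21) — d² to each: Node 1:731, Node 2:596, Node 3:52, Node 4:22 → nearest is Node 4
(29, 8, 4) — d² to each: Node 1:421, Node 2:810, Node 3:1018, Node 4:684 → nearest is Node 1
(4, 8, 6) — d² to each: Node 1:300, Node 2:227, Node 3:363, Node 4:157 → nearest is Node 4
(26, 21, 0) — d² to each: Node 1:161, Node 2:494, Node 3:1210, Node 4:910 → nearest is Node 1
(30, 12, 30) — d² to each: Node 1:1032, Node 2:1275, Node 3:659, Node 4:709 → nearest is Node 3
(30, 4, 4) — d² to each: Node 1:580, Node 2:995, Node 3:1091, Node 4:729 → nearest is Node 1
Tally — Node 1:5, Node 3:1, Node 4:2. Node 1 captures the most (5).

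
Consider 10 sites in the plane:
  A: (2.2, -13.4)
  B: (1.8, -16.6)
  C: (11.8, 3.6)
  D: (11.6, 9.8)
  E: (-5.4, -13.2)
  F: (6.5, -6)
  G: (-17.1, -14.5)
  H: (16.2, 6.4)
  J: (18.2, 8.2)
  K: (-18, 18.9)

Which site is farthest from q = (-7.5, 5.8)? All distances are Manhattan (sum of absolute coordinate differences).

d(q,A) = 9.7 + 19.2 = 28.9
d(q,B) = 9.3 + 22.4 = 31.7
d(q,C) = 19.3 + 2.2 = 21.5
d(q,D) = 19.1 + 4 = 23.1
d(q,E) = 2.1 + 19 = 21.1
d(q,F) = 14 + 11.8 = 25.8
d(q,G) = 9.6 + 20.3 = 29.9
d(q,H) = 23.7 + 0.6 = 24.3
d(q,J) = 25.7 + 2.4 = 28.1
d(q,K) = 10.5 + 13.1 = 23.6
The largest is to B.

B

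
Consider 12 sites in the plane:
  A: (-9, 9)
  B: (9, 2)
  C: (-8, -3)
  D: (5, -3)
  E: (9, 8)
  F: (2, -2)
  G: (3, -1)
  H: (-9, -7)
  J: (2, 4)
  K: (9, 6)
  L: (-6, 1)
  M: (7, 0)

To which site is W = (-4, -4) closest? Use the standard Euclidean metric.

Squared Euclidean distances:
|WA|² = 25 + 169 = 194
|WB|² = 169 + 36 = 205
|WC|² = 16 + 1 = 17
|WD|² = 81 + 1 = 82
|WE|² = 169 + 144 = 313
|WF|² = 36 + 4 = 40
|WG|² = 49 + 9 = 58
|WH|² = 25 + 9 = 34
|WJ|² = 36 + 64 = 100
|WK|² = 169 + 100 = 269
|WL|² = 4 + 25 = 29
|WM|² = 121 + 16 = 137
The smallest is to C, so W lies in the Voronoi region of C.

C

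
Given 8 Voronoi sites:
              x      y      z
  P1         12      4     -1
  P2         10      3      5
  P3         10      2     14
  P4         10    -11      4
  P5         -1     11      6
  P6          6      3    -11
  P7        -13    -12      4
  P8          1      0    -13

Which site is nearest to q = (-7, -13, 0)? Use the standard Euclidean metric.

P7

Squared Euclidean distances:
|qP1|² = 361 + 289 + 1 = 651
|qP2|² = 289 + 256 + 25 = 570
|qP3|² = 289 + 225 + 196 = 710
|qP4|² = 289 + 4 + 16 = 309
|qP5|² = 36 + 576 + 36 = 648
|qP6|² = 169 + 256 + 121 = 546
|qP7|² = 36 + 1 + 16 = 53
|qP8|² = 64 + 169 + 169 = 402
Minimum is at P7.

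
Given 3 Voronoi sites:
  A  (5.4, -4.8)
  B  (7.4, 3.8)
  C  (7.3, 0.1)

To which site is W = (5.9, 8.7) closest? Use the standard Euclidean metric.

Compare squared distances (the ordering matches that of the actual distances):
|WA|² = (5.9−5.4)² + (8.7−(-4.8))² = 0.25 + 182.25 = 182.5
|WB|² = (5.9−7.4)² + (8.7−3.8)² = 2.25 + 24.01 = 26.26
|WC|² = (5.9−7.3)² + (8.7−0.1)² = 1.96 + 73.96 = 75.92
The smallest is to B, so W lies in the Voronoi region of B.

B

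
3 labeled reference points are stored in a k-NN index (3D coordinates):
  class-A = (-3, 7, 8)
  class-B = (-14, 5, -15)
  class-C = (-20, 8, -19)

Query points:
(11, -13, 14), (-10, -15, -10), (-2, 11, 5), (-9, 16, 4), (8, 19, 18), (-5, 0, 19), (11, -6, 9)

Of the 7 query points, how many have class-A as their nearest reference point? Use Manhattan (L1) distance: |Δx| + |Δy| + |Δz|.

(11, -13, 14) — d to each: class-A:40, class-B:72, class-C:85 → nearest is class-A
(-10, -15, -10) — d to each: class-A:47, class-B:29, class-C:42 → nearest is class-B
(-2, 11, 5) — d to each: class-A:8, class-B:38, class-C:45 → nearest is class-A
(-9, 16, 4) — d to each: class-A:19, class-B:35, class-C:42 → nearest is class-A
(8, 19, 18) — d to each: class-A:33, class-B:69, class-C:76 → nearest is class-A
(-5, 0, 19) — d to each: class-A:20, class-B:48, class-C:61 → nearest is class-A
(11, -6, 9) — d to each: class-A:28, class-B:60, class-C:73 → nearest is class-A
6 of the 7 points have class-A as nearest.

6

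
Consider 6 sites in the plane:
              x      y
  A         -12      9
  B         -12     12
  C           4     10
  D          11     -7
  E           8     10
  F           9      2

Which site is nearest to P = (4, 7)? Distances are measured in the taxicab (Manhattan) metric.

C

d(P,A) = 16 + 2 = 18
d(P,B) = 16 + 5 = 21
d(P,C) = 0 + 3 = 3
d(P,D) = 7 + 14 = 21
d(P,E) = 4 + 3 = 7
d(P,F) = 5 + 5 = 10
Minimum is at C.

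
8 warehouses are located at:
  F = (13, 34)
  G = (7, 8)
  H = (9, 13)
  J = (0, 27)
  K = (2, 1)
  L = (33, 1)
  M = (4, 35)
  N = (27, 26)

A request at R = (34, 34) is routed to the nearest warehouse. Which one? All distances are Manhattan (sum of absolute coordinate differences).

d(R,F) = |34−13| + |34−34| = 21 + 0 = 21
d(R,G) = |34−7| + |34−8| = 27 + 26 = 53
d(R,H) = |34−9| + |34−13| = 25 + 21 = 46
d(R,J) = |34−0| + |34−27| = 34 + 7 = 41
d(R,K) = |34−2| + |34−1| = 32 + 33 = 65
d(R,L) = |34−33| + |34−1| = 1 + 33 = 34
d(R,M) = |34−4| + |34−35| = 30 + 1 = 31
d(R,N) = |34−27| + |34−26| = 7 + 8 = 15
N is nearest.

N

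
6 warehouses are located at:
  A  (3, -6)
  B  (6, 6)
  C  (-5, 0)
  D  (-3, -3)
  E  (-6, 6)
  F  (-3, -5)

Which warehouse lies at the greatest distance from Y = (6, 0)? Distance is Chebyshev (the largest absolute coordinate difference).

d(Y,A) = max(3, 6) = 6
d(Y,B) = max(0, 6) = 6
d(Y,C) = max(11, 0) = 11
d(Y,D) = max(9, 3) = 9
d(Y,E) = max(12, 6) = 12
d(Y,F) = max(9, 5) = 9
The largest is to E.

E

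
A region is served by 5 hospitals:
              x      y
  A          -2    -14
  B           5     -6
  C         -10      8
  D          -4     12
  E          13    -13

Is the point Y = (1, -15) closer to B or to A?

A

Compare squared distances:
|YB|² = (1−5)² + (-15−(-6))² = 16 + 81 = 97
|YA|² = (1−(-2))² + (-15−(-14))² = 9 + 1 = 10
97 > 10, so A is closer.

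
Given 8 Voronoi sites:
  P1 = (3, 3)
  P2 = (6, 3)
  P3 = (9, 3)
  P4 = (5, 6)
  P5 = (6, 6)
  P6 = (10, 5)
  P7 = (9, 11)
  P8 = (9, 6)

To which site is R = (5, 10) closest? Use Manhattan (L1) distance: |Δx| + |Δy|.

P4

d(R,P1) = 2 + 7 = 9
d(R,P2) = 1 + 7 = 8
d(R,P3) = 4 + 7 = 11
d(R,P4) = 0 + 4 = 4
d(R,P5) = 1 + 4 = 5
d(R,P6) = 5 + 5 = 10
d(R,P7) = 4 + 1 = 5
d(R,P8) = 4 + 4 = 8
The smallest is to P4, so R lies in the Voronoi region of P4.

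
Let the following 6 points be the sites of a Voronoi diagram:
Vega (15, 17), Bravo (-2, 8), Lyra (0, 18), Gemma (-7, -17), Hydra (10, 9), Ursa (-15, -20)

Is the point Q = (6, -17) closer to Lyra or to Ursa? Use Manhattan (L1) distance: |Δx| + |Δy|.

Ursa

d(Q, Lyra) = |6−0| + |-17−18| = 6 + 35 = 41
d(Q, Ursa) = |6−(-15)| + |-17−(-20)| = 21 + 3 = 24
41 > 24, so Ursa is closer.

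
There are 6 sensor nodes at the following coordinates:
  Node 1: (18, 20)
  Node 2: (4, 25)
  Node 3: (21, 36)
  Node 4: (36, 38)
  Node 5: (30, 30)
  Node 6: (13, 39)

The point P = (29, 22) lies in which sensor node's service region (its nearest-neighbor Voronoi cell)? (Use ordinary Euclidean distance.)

Node 5

Squared Euclidean distances:
d²(P, Node 1) = (29−18)² + (22−20)² = 121 + 4 = 125
d²(P, Node 2) = (29−4)² + (22−25)² = 625 + 9 = 634
d²(P, Node 3) = (29−21)² + (22−36)² = 64 + 196 = 260
d²(P, Node 4) = (29−36)² + (22−38)² = 49 + 256 = 305
d²(P, Node 5) = (29−30)² + (22−30)² = 1 + 64 = 65
d²(P, Node 6) = (29−13)² + (22−39)² = 256 + 289 = 545
Minimum is at Node 5.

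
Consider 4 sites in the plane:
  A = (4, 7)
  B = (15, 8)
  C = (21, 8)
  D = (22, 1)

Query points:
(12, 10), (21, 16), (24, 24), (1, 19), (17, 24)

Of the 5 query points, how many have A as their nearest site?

1

(12, 10) — d² to each: A:73, B:13, C:85, D:181 → nearest is B
(21, 16) — d² to each: A:370, B:100, C:64, D:226 → nearest is C
(24, 24) — d² to each: A:689, B:337, C:265, D:533 → nearest is C
(1, 19) — d² to each: A:153, B:317, C:521, D:765 → nearest is A
(17, 24) — d² to each: A:458, B:260, C:272, D:554 → nearest is B
1 of the 5 points has A as nearest.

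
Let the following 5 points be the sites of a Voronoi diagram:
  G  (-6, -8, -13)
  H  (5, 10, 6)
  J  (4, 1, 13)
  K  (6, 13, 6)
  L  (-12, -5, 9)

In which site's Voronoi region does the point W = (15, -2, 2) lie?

Compare squared distances (the ordering matches that of the actual distances):
|WG|² = (15−(-6))² + (-2−(-8))² + (2−(-13))² = 441 + 36 + 225 = 702
|WH|² = (15−5)² + (-2−10)² + (2−6)² = 100 + 144 + 16 = 260
|WJ|² = (15−4)² + (-2−1)² + (2−13)² = 121 + 9 + 121 = 251
|WK|² = (15−6)² + (-2−13)² + (2−6)² = 81 + 225 + 16 = 322
|WL|² = (15−(-12))² + (-2−(-5))² + (2−9)² = 729 + 9 + 49 = 787
The smallest is to J, so W lies in the Voronoi region of J.

J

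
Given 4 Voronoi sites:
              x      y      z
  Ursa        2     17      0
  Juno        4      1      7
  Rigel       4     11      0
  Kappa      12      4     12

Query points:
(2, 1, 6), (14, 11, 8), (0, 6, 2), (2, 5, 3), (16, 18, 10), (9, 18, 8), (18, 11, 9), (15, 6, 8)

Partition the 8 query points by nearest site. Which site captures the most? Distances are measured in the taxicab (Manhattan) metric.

(2, 1, 6) — d to each: Ursa:22, Juno:3, Rigel:18, Kappa:19 → nearest is Juno
(14, 11, 8) — d to each: Ursa:26, Juno:21, Rigel:18, Kappa:13 → nearest is Kappa
(0, 6, 2) — d to each: Ursa:15, Juno:14, Rigel:11, Kappa:24 → nearest is Rigel
(2, 5, 3) — d to each: Ursa:15, Juno:10, Rigel:11, Kappa:20 → nearest is Juno
(16, 18, 10) — d to each: Ursa:25, Juno:32, Rigel:29, Kappa:20 → nearest is Kappa
(9, 18, 8) — d to each: Ursa:16, Juno:23, Rigel:20, Kappa:21 → nearest is Ursa
(18, 11, 9) — d to each: Ursa:31, Juno:26, Rigel:23, Kappa:16 → nearest is Kappa
(15, 6, 8) — d to each: Ursa:32, Juno:17, Rigel:24, Kappa:9 → nearest is Kappa
Tally — Ursa:1, Juno:2, Rigel:1, Kappa:4. Kappa captures the most (4).

Kappa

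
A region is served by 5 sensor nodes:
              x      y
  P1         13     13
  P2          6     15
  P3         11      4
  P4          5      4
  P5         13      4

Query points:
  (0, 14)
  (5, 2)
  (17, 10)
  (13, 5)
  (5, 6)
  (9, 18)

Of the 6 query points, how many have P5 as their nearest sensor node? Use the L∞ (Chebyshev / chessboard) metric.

(0, 14) — d to each: P1:13, P2:6, P3:11, P4:10, P5:13 → nearest is P2
(5, 2) — d to each: P1:11, P2:13, P3:6, P4:2, P5:8 → nearest is P4
(17, 10) — d to each: P1:4, P2:11, P3:6, P4:12, P5:6 → nearest is P1
(13, 5) — d to each: P1:8, P2:10, P3:2, P4:8, P5:1 → nearest is P5
(5, 6) — d to each: P1:8, P2:9, P3:6, P4:2, P5:8 → nearest is P4
(9, 18) — d to each: P1:5, P2:3, P3:14, P4:14, P5:14 → nearest is P2
1 of the 6 points has P5 as nearest.

1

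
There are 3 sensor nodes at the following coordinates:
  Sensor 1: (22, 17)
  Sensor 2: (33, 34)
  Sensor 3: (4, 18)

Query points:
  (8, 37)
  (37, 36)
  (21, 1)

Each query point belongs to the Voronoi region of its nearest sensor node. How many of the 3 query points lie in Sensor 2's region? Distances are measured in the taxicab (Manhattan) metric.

(8, 37) — d to each: Sensor 1:34, Sensor 2:28, Sensor 3:23 → nearest is Sensor 3
(37, 36) — d to each: Sensor 1:34, Sensor 2:6, Sensor 3:51 → nearest is Sensor 2
(21, 1) — d to each: Sensor 1:17, Sensor 2:45, Sensor 3:34 → nearest is Sensor 1
1 of the 3 points has Sensor 2 as nearest.

1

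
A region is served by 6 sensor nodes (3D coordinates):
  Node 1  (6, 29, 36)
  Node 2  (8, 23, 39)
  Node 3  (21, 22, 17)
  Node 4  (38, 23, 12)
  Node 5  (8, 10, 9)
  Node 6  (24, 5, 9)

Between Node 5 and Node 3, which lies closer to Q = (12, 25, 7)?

Node 3

Compare squared distances:
d²(Q, Node 5) = (12−8)² + (25−10)² + (7−9)² = 16 + 225 + 4 = 245
d²(Q, Node 3) = (12−21)² + (25−22)² + (7−17)² = 81 + 9 + 100 = 190
245 > 190, so Node 3 is closer.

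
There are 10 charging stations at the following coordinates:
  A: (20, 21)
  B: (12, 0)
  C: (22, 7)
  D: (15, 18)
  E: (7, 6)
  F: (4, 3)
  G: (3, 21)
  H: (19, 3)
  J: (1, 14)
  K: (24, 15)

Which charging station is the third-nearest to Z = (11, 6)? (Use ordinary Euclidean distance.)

F

Squared Euclidean distances:
|ZA|² = (11−20)² + (6−21)² = 81 + 225 = 306
|ZB|² = (11−12)² + (6−0)² = 1 + 36 = 37
|ZC|² = (11−22)² + (6−7)² = 121 + 1 = 122
|ZD|² = (11−15)² + (6−18)² = 16 + 144 = 160
|ZE|² = (11−7)² + (6−6)² = 16 + 0 = 16
|ZF|² = (11−4)² + (6−3)² = 49 + 9 = 58
|ZG|² = (11−3)² + (6−21)² = 64 + 225 = 289
|ZH|² = (11−19)² + (6−3)² = 64 + 9 = 73
|ZJ|² = (11−1)² + (6−14)² = 100 + 64 = 164
|ZK|² = (11−24)² + (6−15)² = 169 + 81 = 250
Sorted ascending: E, B, F, H, … — the third-nearest is F.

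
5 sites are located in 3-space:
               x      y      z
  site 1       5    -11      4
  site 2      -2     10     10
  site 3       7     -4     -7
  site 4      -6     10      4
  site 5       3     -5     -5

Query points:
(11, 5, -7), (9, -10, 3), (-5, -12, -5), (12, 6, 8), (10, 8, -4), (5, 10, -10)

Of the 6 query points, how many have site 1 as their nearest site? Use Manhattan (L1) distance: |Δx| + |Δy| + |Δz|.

(11, 5, -7) — d to each: site 1:33, site 2:35, site 3:13, site 4:33, site 5:20 → nearest is site 3
(9, -10, 3) — d to each: site 1:6, site 2:38, site 3:18, site 4:36, site 5:19 → nearest is site 1
(-5, -12, -5) — d to each: site 1:20, site 2:40, site 3:22, site 4:32, site 5:15 → nearest is site 5
(12, 6, 8) — d to each: site 1:28, site 2:20, site 3:30, site 4:26, site 5:33 → nearest is site 2
(10, 8, -4) — d to each: site 1:32, site 2:28, site 3:18, site 4:26, site 5:21 → nearest is site 3
(5, 10, -10) — d to each: site 1:35, site 2:27, site 3:19, site 4:25, site 5:22 → nearest is site 3
1 of the 6 points has site 1 as nearest.

1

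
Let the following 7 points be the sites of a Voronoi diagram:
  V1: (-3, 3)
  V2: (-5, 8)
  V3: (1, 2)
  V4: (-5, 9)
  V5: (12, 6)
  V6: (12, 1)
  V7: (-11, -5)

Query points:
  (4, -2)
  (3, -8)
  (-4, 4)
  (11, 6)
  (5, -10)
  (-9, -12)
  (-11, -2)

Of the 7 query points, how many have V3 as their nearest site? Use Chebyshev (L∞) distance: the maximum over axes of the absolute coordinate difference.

(4, -2) — d to each: V1:7, V2:10, V3:4, V4:11, V5:8, V6:8, V7:15 → nearest is V3
(3, -8) — d to each: V1:11, V2:16, V3:10, V4:17, V5:14, V6:9, V7:14 → nearest is V6
(-4, 4) — d to each: V1:1, V2:4, V3:5, V4:5, V5:16, V6:16, V7:9 → nearest is V1
(11, 6) — d to each: V1:14, V2:16, V3:10, V4:16, V5:1, V6:5, V7:22 → nearest is V5
(5, -10) — d to each: V1:13, V2:18, V3:12, V4:19, V5:16, V6:11, V7:16 → nearest is V6
(-9, -12) — d to each: V1:15, V2:20, V3:14, V4:21, V5:21, V6:21, V7:7 → nearest is V7
(-11, -2) — d to each: V1:8, V2:10, V3:12, V4:11, V5:23, V6:23, V7:3 → nearest is V7
1 of the 7 points has V3 as nearest.

1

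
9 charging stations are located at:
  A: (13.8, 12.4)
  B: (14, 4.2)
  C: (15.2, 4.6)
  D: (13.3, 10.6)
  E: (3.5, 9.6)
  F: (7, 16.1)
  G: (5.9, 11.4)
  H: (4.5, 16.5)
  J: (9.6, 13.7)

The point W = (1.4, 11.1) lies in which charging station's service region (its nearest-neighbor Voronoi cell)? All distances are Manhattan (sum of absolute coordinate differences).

E

d(W,A) = |1.4−13.8| + |11.1−12.4| = 12.4 + 1.3 = 13.7
d(W,B) = |1.4−14| + |11.1−4.2| = 12.6 + 6.9 = 19.5
d(W,C) = |1.4−15.2| + |11.1−4.6| = 13.8 + 6.5 = 20.3
d(W,D) = |1.4−13.3| + |11.1−10.6| = 11.9 + 0.5 = 12.4
d(W,E) = |1.4−3.5| + |11.1−9.6| = 2.1 + 1.5 = 3.6
d(W,F) = |1.4−7| + |11.1−16.1| = 5.6 + 5 = 10.6
d(W,G) = |1.4−5.9| + |11.1−11.4| = 4.5 + 0.3 = 4.8
d(W,H) = |1.4−4.5| + |11.1−16.5| = 3.1 + 5.4 = 8.5
d(W,J) = |1.4−9.6| + |11.1−13.7| = 8.2 + 2.6 = 10.8
The smallest is to E, so W lies in the Voronoi region of E.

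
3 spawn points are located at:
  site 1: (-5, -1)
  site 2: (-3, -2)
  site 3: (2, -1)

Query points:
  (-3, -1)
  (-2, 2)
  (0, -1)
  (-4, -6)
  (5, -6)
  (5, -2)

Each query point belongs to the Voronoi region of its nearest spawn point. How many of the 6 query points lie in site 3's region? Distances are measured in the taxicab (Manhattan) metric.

(-3, -1) — d to each: site 1:2, site 2:1, site 3:5 → nearest is site 2
(-2, 2) — d to each: site 1:6, site 2:5, site 3:7 → nearest is site 2
(0, -1) — d to each: site 1:5, site 2:4, site 3:2 → nearest is site 3
(-4, -6) — d to each: site 1:6, site 2:5, site 3:11 → nearest is site 2
(5, -6) — d to each: site 1:15, site 2:12, site 3:8 → nearest is site 3
(5, -2) — d to each: site 1:11, site 2:8, site 3:4 → nearest is site 3
3 of the 6 points have site 3 as nearest.

3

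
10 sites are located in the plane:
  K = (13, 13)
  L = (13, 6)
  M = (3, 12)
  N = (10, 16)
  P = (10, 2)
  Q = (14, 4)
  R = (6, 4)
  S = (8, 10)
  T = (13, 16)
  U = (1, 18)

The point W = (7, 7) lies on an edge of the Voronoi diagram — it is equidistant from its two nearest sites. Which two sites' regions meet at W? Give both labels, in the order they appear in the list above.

R and S

Squared distances from W to each site:
|WK|² = (7−13)² + (7−13)² = 36 + 36 = 72
|WL|² = (7−13)² + (7−6)² = 36 + 1 = 37
|WM|² = (7−3)² + (7−12)² = 16 + 25 = 41
|WN|² = (7−10)² + (7−16)² = 9 + 81 = 90
|WP|² = (7−10)² + (7−2)² = 9 + 25 = 34
|WQ|² = (7−14)² + (7−4)² = 49 + 9 = 58
|WR|² = (7−6)² + (7−4)² = 1 + 9 = 10
|WS|² = (7−8)² + (7−10)² = 1 + 9 = 10
|WT|² = (7−13)² + (7−16)² = 36 + 81 = 117
|WU|² = (7−1)² + (7−18)² = 36 + 121 = 157
W is equidistant from R and S (both at squared distance 10), and every other site is strictly farther — so W lies on the R–S Voronoi edge.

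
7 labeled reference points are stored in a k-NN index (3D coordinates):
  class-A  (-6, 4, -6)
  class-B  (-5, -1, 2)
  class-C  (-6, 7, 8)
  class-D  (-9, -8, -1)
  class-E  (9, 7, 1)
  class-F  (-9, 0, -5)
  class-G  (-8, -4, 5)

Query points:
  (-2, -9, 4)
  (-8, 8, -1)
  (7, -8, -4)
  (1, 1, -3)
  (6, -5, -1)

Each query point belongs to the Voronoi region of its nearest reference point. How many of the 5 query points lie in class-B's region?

(-2, -9, 4) — d² to each: class-A:285, class-B:77, class-C:288, class-D:75, class-E:386, class-F:211, class-G:62 → nearest is class-G
(-8, 8, -1) — d² to each: class-A:45, class-B:99, class-C:86, class-D:257, class-E:294, class-F:81, class-G:180 → nearest is class-A
(7, -8, -4) — d² to each: class-A:317, class-B:229, class-C:538, class-D:265, class-E:254, class-F:321, class-G:322 → nearest is class-B
(1, 1, -3) — d² to each: class-A:67, class-B:65, class-C:206, class-D:185, class-E:116, class-F:105, class-G:170 → nearest is class-B
(6, -5, -1) — d² to each: class-A:250, class-B:146, class-C:369, class-D:234, class-E:157, class-F:266, class-G:233 → nearest is class-B
3 of the 5 points have class-B as nearest.

3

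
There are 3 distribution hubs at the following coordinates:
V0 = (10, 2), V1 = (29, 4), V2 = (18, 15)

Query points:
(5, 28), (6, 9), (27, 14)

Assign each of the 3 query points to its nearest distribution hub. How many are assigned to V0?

1

(5, 28) — d² to each: V0:701, V1:1152, V2:338 → nearest is V2
(6, 9) — d² to each: V0:65, V1:554, V2:180 → nearest is V0
(27, 14) — d² to each: V0:433, V1:104, V2:82 → nearest is V2
1 of the 3 points has V0 as nearest.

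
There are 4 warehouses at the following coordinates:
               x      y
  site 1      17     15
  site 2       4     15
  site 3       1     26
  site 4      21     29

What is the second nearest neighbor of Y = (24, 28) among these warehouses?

site 1

Since √ is increasing, it suffices to compare squared distances:
d²(Y, site 1) = (24−17)² + (28−15)² = 49 + 169 = 218
d²(Y, site 2) = (24−4)² + (28−15)² = 400 + 169 = 569
d²(Y, site 3) = (24−1)² + (28−26)² = 529 + 4 = 533
d²(Y, site 4) = (24−21)² + (28−29)² = 9 + 1 = 10
Sorted ascending: site 4, site 1, site 3, … — the second-nearest is site 1.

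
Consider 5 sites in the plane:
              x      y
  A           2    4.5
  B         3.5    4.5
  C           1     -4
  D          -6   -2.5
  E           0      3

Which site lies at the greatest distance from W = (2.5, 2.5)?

Compare squared distances (the ordering matches that of the actual distances):
|WA|² = (2.5−2)² + (2.5−4.5)² = 0.25 + 4 = 4.25
|WB|² = (2.5−3.5)² + (2.5−4.5)² = 1 + 4 = 5
|WC|² = (2.5−1)² + (2.5−(-4))² = 2.25 + 42.25 = 44.5
|WD|² = (2.5−(-6))² + (2.5−(-2.5))² = 72.25 + 25 = 97.25
|WE|² = (2.5−0)² + (2.5−3)² = 6.25 + 0.25 = 6.5
The largest is to D.

D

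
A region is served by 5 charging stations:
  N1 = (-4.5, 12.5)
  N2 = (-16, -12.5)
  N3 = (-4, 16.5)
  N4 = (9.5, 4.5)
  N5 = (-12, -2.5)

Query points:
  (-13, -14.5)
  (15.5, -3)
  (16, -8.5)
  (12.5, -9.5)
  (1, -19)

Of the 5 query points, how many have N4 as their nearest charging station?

(-13, -14.5) — d² to each: N1:801.25, N2:13, N3:1042, N4:867.25, N5:145 → nearest is N2
(15.5, -3) — d² to each: N1:640.25, N2:1082.5, N3:760.5, N4:92.25, N5:756.5 → nearest is N4
(16, -8.5) — d² to each: N1:861.25, N2:1040, N3:1025, N4:211.25, N5:820 → nearest is N4
(12.5, -9.5) — d² to each: N1:773, N2:821.25, N3:948.25, N4:205, N5:649.25 → nearest is N4
(1, -19) — d² to each: N1:1022.5, N2:331.25, N3:1285.25, N4:624.5, N5:441.25 → nearest is N2
3 of the 5 points have N4 as nearest.

3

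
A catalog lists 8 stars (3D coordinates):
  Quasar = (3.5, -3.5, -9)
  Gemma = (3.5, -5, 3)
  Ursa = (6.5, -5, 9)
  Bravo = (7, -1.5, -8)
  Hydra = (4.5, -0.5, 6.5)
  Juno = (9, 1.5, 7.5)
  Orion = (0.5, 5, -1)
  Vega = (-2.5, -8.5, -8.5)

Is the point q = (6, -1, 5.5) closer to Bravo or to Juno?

Compare squared distances:
d²(q, Bravo) = (6−7)² + (-1−(-1.5))² + (5.5−(-8))² = 1 + 0.25 + 182.25 = 183.5
d²(q, Juno) = (6−9)² + (-1−1.5)² + (5.5−7.5)² = 9 + 6.25 + 4 = 19.25
183.5 > 19.25, so Juno is closer.

Juno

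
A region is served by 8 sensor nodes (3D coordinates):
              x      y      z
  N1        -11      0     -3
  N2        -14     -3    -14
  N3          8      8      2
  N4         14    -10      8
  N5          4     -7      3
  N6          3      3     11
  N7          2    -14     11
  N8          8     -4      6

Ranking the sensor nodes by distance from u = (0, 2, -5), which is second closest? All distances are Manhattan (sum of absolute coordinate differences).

d(u,N1) = 11 + 2 + 2 = 15
d(u,N2) = 14 + 5 + 9 = 28
d(u,N3) = 8 + 6 + 7 = 21
d(u,N4) = 14 + 12 + 13 = 39
d(u,N5) = 4 + 9 + 8 = 21
d(u,N6) = 3 + 1 + 16 = 20
d(u,N7) = 2 + 16 + 16 = 34
d(u,N8) = 8 + 6 + 11 = 25
Sorted ascending: N1, N6, N3, … — the second-nearest is N6.

N6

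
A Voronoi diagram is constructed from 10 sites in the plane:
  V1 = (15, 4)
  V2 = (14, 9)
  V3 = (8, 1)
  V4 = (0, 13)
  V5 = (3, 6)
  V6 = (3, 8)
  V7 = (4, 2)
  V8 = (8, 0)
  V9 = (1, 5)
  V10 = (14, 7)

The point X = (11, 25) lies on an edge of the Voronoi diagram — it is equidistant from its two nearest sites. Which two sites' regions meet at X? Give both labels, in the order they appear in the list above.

Squared distances from X to each site:
|XV1|² = (11−15)² + (25−4)² = 16 + 441 = 457
|XV2|² = (11−14)² + (25−9)² = 9 + 256 = 265
|XV3|² = (11−8)² + (25−1)² = 9 + 576 = 585
|XV4|² = (11−0)² + (25−13)² = 121 + 144 = 265
|XV5|² = (11−3)² + (25−6)² = 64 + 361 = 425
|XV6|² = (11−3)² + (25−8)² = 64 + 289 = 353
|XV7|² = (11−4)² + (25−2)² = 49 + 529 = 578
|XV8|² = (11−8)² + (25−0)² = 9 + 625 = 634
|XV9|² = (11−1)² + (25−5)² = 100 + 400 = 500
d²(X, V10) = (11−14)² + (25−7)² = 9 + 324 = 333
X is equidistant from V2 and V4 (both at squared distance 265), and every other site is strictly farther — so X lies on the V2–V4 Voronoi edge.

V2 and V4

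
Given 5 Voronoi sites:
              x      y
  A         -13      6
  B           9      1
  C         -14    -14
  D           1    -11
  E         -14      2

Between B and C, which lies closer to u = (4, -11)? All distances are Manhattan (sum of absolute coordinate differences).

d(u,B) = |4−9| + |-11−1| = 5 + 12 = 17
d(u,C) = |4−(-14)| + |-11−(-14)| = 18 + 3 = 21
17 < 21, so B is closer.

B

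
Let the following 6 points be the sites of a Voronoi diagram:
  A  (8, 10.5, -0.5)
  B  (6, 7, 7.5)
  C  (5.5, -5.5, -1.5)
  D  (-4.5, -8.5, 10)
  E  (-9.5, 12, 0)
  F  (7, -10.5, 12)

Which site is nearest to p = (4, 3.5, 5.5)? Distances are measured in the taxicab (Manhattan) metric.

B

d(p,A) = |4−8| + |3.5−10.5| + |5.5−(-0.5)| = 4 + 7 + 6 = 17
d(p,B) = |4−6| + |3.5−7| + |5.5−7.5| = 2 + 3.5 + 2 = 7.5
d(p,C) = |4−5.5| + |3.5−(-5.5)| + |5.5−(-1.5)| = 1.5 + 9 + 7 = 17.5
d(p,D) = |4−(-4.5)| + |3.5−(-8.5)| + |5.5−10| = 8.5 + 12 + 4.5 = 25
d(p,E) = |4−(-9.5)| + |3.5−12| + |5.5−0| = 13.5 + 8.5 + 5.5 = 27.5
d(p,F) = |4−7| + |3.5−(-10.5)| + |5.5−12| = 3 + 14 + 6.5 = 23.5
Minimum is at B.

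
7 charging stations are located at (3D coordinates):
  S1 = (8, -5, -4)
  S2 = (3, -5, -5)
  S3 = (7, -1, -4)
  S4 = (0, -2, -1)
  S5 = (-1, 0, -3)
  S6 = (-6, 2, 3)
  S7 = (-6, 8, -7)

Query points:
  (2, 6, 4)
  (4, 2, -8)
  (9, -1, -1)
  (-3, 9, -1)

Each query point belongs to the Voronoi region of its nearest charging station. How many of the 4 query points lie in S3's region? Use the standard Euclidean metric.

2

(2, 6, 4) — d² to each: S1:221, S2:203, S3:138, S4:93, S5:94, S6:81, S7:189 → nearest is S6
(4, 2, -8) — d² to each: S1:81, S2:59, S3:34, S4:81, S5:54, S6:221, S7:137 → nearest is S3
(9, -1, -1) — d² to each: S1:26, S2:68, S3:13, S4:82, S5:105, S6:250, S7:342 → nearest is S3
(-3, 9, -1) — d² to each: S1:326, S2:248, S3:209, S4:130, S5:89, S6:74, S7:46 → nearest is S7
2 of the 4 points have S3 as nearest.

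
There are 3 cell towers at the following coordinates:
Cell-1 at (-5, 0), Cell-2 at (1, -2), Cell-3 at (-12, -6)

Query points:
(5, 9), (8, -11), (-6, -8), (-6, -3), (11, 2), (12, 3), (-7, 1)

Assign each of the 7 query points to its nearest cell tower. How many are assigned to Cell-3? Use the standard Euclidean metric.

1

(5, 9) — d² to each: Cell-1:181, Cell-2:137, Cell-3:514 → nearest is Cell-2
(8, -11) — d² to each: Cell-1:290, Cell-2:130, Cell-3:425 → nearest is Cell-2
(-6, -8) — d² to each: Cell-1:65, Cell-2:85, Cell-3:40 → nearest is Cell-3
(-6, -3) — d² to each: Cell-1:10, Cell-2:50, Cell-3:45 → nearest is Cell-1
(11, 2) — d² to each: Cell-1:260, Cell-2:116, Cell-3:593 → nearest is Cell-2
(12, 3) — d² to each: Cell-1:298, Cell-2:146, Cell-3:657 → nearest is Cell-2
(-7, 1) — d² to each: Cell-1:5, Cell-2:73, Cell-3:74 → nearest is Cell-1
1 of the 7 points has Cell-3 as nearest.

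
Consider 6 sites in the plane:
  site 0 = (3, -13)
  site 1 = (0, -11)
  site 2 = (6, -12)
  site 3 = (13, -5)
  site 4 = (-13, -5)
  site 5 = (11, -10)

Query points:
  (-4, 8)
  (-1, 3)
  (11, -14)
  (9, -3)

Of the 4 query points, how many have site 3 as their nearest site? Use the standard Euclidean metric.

1

(-4, 8) — d² to each: site 0:490, site 1:377, site 2:500, site 3:458, site 4:250, site 5:549 → nearest is site 4
(-1, 3) — d² to each: site 0:272, site 1:197, site 2:274, site 3:260, site 4:208, site 5:313 → nearest is site 1
(11, -14) — d² to each: site 0:65, site 1:130, site 2:29, site 3:85, site 4:657, site 5:16 → nearest is site 5
(9, -3) — d² to each: site 0:136, site 1:145, site 2:90, site 3:20, site 4:488, site 5:53 → nearest is site 3
1 of the 4 points has site 3 as nearest.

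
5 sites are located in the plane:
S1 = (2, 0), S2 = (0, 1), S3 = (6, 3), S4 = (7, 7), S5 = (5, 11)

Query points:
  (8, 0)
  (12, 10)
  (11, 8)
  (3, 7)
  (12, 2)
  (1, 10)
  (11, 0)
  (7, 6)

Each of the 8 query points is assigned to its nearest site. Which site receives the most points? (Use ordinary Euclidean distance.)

(8, 0) — d² to each: S1:36, S2:65, S3:13, S4:50, S5:130 → nearest is S3
(12, 10) — d² to each: S1:200, S2:225, S3:85, S4:34, S5:50 → nearest is S4
(11, 8) — d² to each: S1:145, S2:170, S3:50, S4:17, S5:45 → nearest is S4
(3, 7) — d² to each: S1:50, S2:45, S3:25, S4:16, S5:20 → nearest is S4
(12, 2) — d² to each: S1:104, S2:145, S3:37, S4:50, S5:130 → nearest is S3
(1, 10) — d² to each: S1:101, S2:82, S3:74, S4:45, S5:17 → nearest is S5
(11, 0) — d² to each: S1:81, S2:122, S3:34, S4:65, S5:157 → nearest is S3
(7, 6) — d² to each: S1:61, S2:74, S3:10, S4:1, S5:29 → nearest is S4
Tally — S3:3, S4:4, S5:1. S4 captures the most (4).

S4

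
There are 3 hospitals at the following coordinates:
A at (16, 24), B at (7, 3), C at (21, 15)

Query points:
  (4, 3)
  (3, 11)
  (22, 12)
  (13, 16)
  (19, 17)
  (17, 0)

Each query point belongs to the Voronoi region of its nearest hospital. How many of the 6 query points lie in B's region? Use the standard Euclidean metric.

(4, 3) — d² to each: A:585, B:9, C:433 → nearest is B
(3, 11) — d² to each: A:338, B:80, C:340 → nearest is B
(22, 12) — d² to each: A:180, B:306, C:10 → nearest is C
(13, 16) — d² to each: A:73, B:205, C:65 → nearest is C
(19, 17) — d² to each: A:58, B:340, C:8 → nearest is C
(17, 0) — d² to each: A:577, B:109, C:241 → nearest is B
3 of the 6 points have B as nearest.

3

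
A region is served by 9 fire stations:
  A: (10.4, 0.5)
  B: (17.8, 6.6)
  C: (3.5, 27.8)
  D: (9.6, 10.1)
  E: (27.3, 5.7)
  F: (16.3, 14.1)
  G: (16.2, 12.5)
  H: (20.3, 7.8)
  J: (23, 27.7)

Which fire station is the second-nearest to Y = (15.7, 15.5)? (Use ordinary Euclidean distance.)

Squared Euclidean distances:
|YA|² = (15.7−10.4)² + (15.5−0.5)² = 28.09 + 225 = 253.09
|YB|² = (15.7−17.8)² + (15.5−6.6)² = 4.41 + 79.21 = 83.62
|YC|² = (15.7−3.5)² + (15.5−27.8)² = 148.84 + 151.29 = 300.13
|YD|² = (15.7−9.6)² + (15.5−10.1)² = 37.21 + 29.16 = 66.37
|YE|² = (15.7−27.3)² + (15.5−5.7)² = 134.56 + 96.04 = 230.6
|YF|² = (15.7−16.3)² + (15.5−14.1)² = 0.36 + 1.96 = 2.32
|YG|² = (15.7−16.2)² + (15.5−12.5)² = 0.25 + 9 = 9.25
|YH|² = (15.7−20.3)² + (15.5−7.8)² = 21.16 + 59.29 = 80.45
|YJ|² = (15.7−23)² + (15.5−27.7)² = 53.29 + 148.84 = 202.13
Sorted ascending: F, G, D, … — the second-nearest is G.

G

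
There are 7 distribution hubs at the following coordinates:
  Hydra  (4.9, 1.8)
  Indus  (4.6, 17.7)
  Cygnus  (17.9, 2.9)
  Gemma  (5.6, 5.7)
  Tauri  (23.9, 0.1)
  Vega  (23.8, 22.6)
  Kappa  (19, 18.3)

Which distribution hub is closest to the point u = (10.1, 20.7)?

Squared Euclidean distances:
d²(u, Hydra) = (10.1−4.9)² + (20.7−1.8)² = 27.04 + 357.21 = 384.25
d²(u, Indus) = (10.1−4.6)² + (20.7−17.7)² = 30.25 + 9 = 39.25
d²(u, Cygnus) = (10.1−17.9)² + (20.7−2.9)² = 60.84 + 316.84 = 377.68
d²(u, Gemma) = (10.1−5.6)² + (20.7−5.7)² = 20.25 + 225 = 245.25
d²(u, Tauri) = (10.1−23.9)² + (20.7−0.1)² = 190.44 + 424.36 = 614.8
d²(u, Vega) = (10.1−23.8)² + (20.7−22.6)² = 187.69 + 3.61 = 191.3
d²(u, Kappa) = (10.1−19)² + (20.7−18.3)² = 79.21 + 5.76 = 84.97
Minimum is at Indus.

Indus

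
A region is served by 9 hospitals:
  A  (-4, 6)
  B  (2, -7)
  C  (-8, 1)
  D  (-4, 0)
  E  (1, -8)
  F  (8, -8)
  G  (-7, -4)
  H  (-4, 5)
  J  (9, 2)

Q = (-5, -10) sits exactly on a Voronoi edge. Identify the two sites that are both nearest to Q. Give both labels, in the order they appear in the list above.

Squared distances from Q to each site:
|QA|² = 1 + 256 = 257
|QB|² = 49 + 9 = 58
|QC|² = 9 + 121 = 130
|QD|² = 1 + 100 = 101
|QE|² = 36 + 4 = 40
|QF|² = 169 + 4 = 173
|QG|² = 4 + 36 = 40
|QH|² = 1 + 225 = 226
|QJ|² = 196 + 144 = 340
Q is equidistant from E and G (both at squared distance 40), and every other site is strictly farther — so Q lies on the E–G Voronoi edge.

E and G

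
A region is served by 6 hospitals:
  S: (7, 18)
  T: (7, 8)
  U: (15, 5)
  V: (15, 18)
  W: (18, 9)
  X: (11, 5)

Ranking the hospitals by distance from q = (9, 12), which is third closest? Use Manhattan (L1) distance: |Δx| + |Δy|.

d(q,S) = |9−7| + |12−18| = 2 + 6 = 8
d(q,T) = |9−7| + |12−8| = 2 + 4 = 6
d(q,U) = |9−15| + |12−5| = 6 + 7 = 13
d(q,V) = |9−15| + |12−18| = 6 + 6 = 12
d(q,W) = |9−18| + |12−9| = 9 + 3 = 12
d(q,X) = |9−11| + |12−5| = 2 + 7 = 9
Sorted ascending: T, S, X, V, … — the third-nearest is X.

X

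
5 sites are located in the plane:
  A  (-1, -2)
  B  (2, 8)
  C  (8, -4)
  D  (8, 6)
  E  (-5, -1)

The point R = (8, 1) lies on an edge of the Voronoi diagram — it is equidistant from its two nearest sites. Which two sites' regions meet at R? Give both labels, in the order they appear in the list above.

C and D

Squared distances from R to each site:
|RA|² = (8−(-1))² + (1−(-2))² = 81 + 9 = 90
|RB|² = (8−2)² + (1−8)² = 36 + 49 = 85
|RC|² = (8−8)² + (1−(-4))² = 0 + 25 = 25
|RD|² = (8−8)² + (1−6)² = 0 + 25 = 25
|RE|² = (8−(-5))² + (1−(-1))² = 169 + 4 = 173
R is equidistant from C and D (both at squared distance 25), and every other site is strictly farther — so R lies on the C–D Voronoi edge.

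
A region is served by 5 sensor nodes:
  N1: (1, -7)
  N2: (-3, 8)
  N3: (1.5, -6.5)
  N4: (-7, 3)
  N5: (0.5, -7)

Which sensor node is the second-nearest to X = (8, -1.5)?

Since √ is increasing, it suffices to compare squared distances:
|XN1|² = (8−1)² + (-1.5−(-7))² = 49 + 30.25 = 79.25
|XN2|² = (8−(-3))² + (-1.5−8)² = 121 + 90.25 = 211.25
|XN3|² = (8−1.5)² + (-1.5−(-6.5))² = 42.25 + 25 = 67.25
|XN4|² = (8−(-7))² + (-1.5−3)² = 225 + 20.25 = 245.25
|XN5|² = (8−0.5)² + (-1.5−(-7))² = 56.25 + 30.25 = 86.5
Sorted ascending: N3, N1, N5, … — the second-nearest is N1.

N1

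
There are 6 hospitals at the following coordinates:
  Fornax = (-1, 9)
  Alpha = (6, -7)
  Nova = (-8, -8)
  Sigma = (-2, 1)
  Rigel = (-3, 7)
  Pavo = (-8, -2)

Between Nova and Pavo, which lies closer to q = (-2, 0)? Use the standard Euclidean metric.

Pavo

Compare squared distances:
d²(q, Nova) = (-2−(-8))² + (0−(-8))² = 36 + 64 = 100
d²(q, Pavo) = (-2−(-8))² + (0−(-2))² = 36 + 4 = 40
100 > 40, so Pavo is closer.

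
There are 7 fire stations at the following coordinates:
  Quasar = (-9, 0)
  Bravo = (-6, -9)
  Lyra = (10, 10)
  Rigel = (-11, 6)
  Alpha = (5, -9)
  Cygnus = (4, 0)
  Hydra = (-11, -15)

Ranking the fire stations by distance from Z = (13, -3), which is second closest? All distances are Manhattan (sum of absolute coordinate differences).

d(Z, Quasar) = |13−(-9)| + |-3−0| = 22 + 3 = 25
d(Z, Bravo) = |13−(-6)| + |-3−(-9)| = 19 + 6 = 25
d(Z, Lyra) = |13−10| + |-3−10| = 3 + 13 = 16
d(Z, Rigel) = |13−(-11)| + |-3−6| = 24 + 9 = 33
d(Z, Alpha) = |13−5| + |-3−(-9)| = 8 + 6 = 14
d(Z, Cygnus) = |13−4| + |-3−0| = 9 + 3 = 12
d(Z, Hydra) = |13−(-11)| + |-3−(-15)| = 24 + 12 = 36
Sorted ascending: Cygnus, Alpha, Lyra, … — the second-nearest is Alpha.

Alpha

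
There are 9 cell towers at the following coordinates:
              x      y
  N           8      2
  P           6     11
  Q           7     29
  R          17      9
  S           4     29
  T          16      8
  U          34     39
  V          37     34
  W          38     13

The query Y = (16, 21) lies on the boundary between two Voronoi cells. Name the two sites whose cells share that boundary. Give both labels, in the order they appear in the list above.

Squared distances from Y to each site:
|YN|² = 64 + 361 = 425
|YP|² = 100 + 100 = 200
|YQ|² = 81 + 64 = 145
|YR|² = 1 + 144 = 145
|YS|² = 144 + 64 = 208
|YT|² = 0 + 169 = 169
|YU|² = 324 + 324 = 648
|YV|² = 441 + 169 = 610
|YW|² = 484 + 64 = 548
Y is equidistant from Q and R (both at squared distance 145), and every other site is strictly farther — so Y lies on the Q–R Voronoi edge.

Q and R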